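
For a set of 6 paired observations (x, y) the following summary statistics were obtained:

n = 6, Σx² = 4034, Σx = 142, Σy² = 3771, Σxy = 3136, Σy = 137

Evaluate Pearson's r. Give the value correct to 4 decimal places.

-0.1616

r = (nΣxy − ΣxΣy) / √[(nΣx² − (Σx)²)(nΣy² − (Σy)²)]
Numerator: 6×3136 − 142×137 = -638
Denominator: √[(24204 − 20164)(22626 − 18769)] = √[4040 × 3857] = 3947.4397
r = -638 / 3947.4397 ≈ -0.1616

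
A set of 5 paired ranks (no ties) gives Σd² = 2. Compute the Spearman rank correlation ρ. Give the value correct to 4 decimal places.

ρ = 1 − 6Σd² / [n(n²−1)] = 1 − 6×2 / (5×24)
  = 1 − 12/120 = 1 − 0.10000 ≈ 0.9000

0.9000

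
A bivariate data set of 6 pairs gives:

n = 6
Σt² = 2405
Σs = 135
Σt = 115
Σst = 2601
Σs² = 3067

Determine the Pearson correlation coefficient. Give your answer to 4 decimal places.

r = (nΣst − ΣsΣt) / √[(nΣs² − (Σs)²)(nΣt² − (Σt)²)]
Numerator: 6×2601 − 135×115 = 81
Denominator: √[(18402 − 18225)(14430 − 13225)] = √[177 × 1205] = 461.8279
r = 81 / 461.8279 ≈ 0.1754

0.1754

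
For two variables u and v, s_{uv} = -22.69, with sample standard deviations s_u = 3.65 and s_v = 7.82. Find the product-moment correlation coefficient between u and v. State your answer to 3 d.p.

r = Cov(u,v) / (s_u · s_v) = -22.69 / (3.65 × 7.82)
  = -22.69 / 28.5430 ≈ -0.795

-0.795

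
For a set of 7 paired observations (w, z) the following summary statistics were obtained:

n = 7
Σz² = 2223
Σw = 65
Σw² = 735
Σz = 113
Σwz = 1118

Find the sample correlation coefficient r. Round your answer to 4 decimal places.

0.3001

r = (nΣwz − ΣwΣz) / √[(nΣw² − (Σw)²)(nΣz² − (Σz)²)]
Numerator: 7×1118 − 65×113 = 481
Denominator: √[(5145 − 4225)(15561 − 12769)] = √[920 × 2792] = 1602.6977
r = 481 / 1602.6977 ≈ 0.3001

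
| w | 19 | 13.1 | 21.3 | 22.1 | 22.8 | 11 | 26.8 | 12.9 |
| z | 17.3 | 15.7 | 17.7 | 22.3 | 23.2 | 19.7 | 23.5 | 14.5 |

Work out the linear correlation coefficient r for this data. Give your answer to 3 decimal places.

n = 8, Σw = 149, Σz = 153.9, Σw² = 3000.2, Σz² = 3045.19, Σwz = 2966.72
nΣwz − ΣwΣz = 23733.76 − 22931.1 = 802.66
nΣw² − (Σw)² = 24001.6 − 22201 = 1800.6; nΣz² − (Σz)² = 24361.52 − 23685.21 = 676.31
r = 802.66 / √(1800.6 × 676.31) = 802.66 / 1103.5234 ≈ 0.727

0.727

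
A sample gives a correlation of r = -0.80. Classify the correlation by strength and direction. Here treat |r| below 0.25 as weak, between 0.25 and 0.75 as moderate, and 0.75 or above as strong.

r = -0.80 < 0 so the relationship is negative.
|r| = 0.80, which falls in the strong range.

strong negative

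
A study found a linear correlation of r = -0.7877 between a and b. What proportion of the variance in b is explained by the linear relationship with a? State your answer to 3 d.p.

0.620

r² = (-0.7877)² = 0.620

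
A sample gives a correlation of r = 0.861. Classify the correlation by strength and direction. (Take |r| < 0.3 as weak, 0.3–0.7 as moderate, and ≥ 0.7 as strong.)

strong positive

r = 0.861 > 0 so the relationship is positive.
|r| = 0.861, which falls in the strong range.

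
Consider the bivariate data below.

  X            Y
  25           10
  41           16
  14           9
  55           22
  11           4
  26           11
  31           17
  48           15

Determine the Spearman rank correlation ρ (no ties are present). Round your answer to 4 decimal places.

Rank X: 3, 6, 2, 8, 1, 4, 5, 7
Rank Y: 3, 6, 2, 8, 1, 4, 7, 5
d = rank(X) − rank(Y): 0, 0, 0, 0, 0, 0, -2, 2; Σd² = 8
ρ = 1 − 6Σd² / [n(n²−1)] = 1 − 6×8 / (8×63) = 1 − 48/504 ≈ 0.9048

0.9048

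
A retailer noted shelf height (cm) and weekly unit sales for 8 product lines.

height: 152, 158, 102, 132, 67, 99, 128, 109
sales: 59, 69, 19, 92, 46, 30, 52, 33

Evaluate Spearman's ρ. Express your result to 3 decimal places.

Rank height: 7, 8, 3, 6, 1, 2, 5, 4
Rank sales: 6, 7, 1, 8, 4, 2, 5, 3
d = rank(height) − rank(sales): 1, 1, 2, -2, -3, 0, 0, 1; Σd² = 20
ρ = 1 − 6Σd² / [n(n²−1)] = 1 − 6×20 / (8×63) = 1 − 120/504 ≈ 0.762

0.762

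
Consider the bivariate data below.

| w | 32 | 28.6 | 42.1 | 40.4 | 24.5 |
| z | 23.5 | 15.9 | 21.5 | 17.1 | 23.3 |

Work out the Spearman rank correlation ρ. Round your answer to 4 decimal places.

Rank w: 3, 2, 5, 4, 1
Rank z: 5, 1, 3, 2, 4
d = rank(w) − rank(z): -2, 1, 2, 2, -3; Σd² = 22
ρ = 1 − 6Σd² / [n(n²−1)] = 1 − 6×22 / (5×24) = 1 − 132/120 ≈ -0.1000

-0.1000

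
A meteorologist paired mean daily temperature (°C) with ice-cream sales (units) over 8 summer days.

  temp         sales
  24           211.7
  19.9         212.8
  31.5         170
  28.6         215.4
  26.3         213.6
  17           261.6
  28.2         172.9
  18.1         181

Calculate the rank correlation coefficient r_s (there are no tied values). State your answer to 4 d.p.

-0.4286

Rank temp: 4, 3, 8, 7, 5, 1, 6, 2
Rank sales: 4, 5, 1, 7, 6, 8, 2, 3
d = rank(temp) − rank(sales): 0, -2, 7, 0, -1, -7, 4, -1; Σd² = 120
ρ = 1 − 6Σd² / [n(n²−1)] = 1 − 6×120 / (8×63) = 1 − 720/504 ≈ -0.4286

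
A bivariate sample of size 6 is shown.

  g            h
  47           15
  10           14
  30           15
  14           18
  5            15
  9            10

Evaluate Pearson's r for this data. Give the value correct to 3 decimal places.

0.213

n = 6, Σg = 115, Σh = 87, Σg² = 3511, Σh² = 1295, Σgh = 1712
nΣgh − ΣgΣh = 10272 − 10005 = 267
nΣg² − (Σg)² = 21066 − 13225 = 7841; nΣh² − (Σh)² = 7770 − 7569 = 201
r = 267 / √(7841 × 201) = 267 / 1255.4047 ≈ 0.213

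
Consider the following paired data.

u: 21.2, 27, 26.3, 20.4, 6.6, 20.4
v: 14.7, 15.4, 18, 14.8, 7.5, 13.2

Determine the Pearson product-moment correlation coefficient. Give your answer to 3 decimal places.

n = 6, Σu = 121.9, Σv = 83.6, Σu² = 2746.01, Σv² = 1226.78, Σuv = 1821.54
nΣuv − ΣuΣv = 10929.24 − 10190.84 = 738.4
nΣu² − (Σu)² = 16476.06 − 14859.61 = 1616.45; nΣv² − (Σv)² = 7360.68 − 6988.96 = 371.72
r = 738.4 / √(1616.45 × 371.72) = 738.4 / 775.1560 ≈ 0.953

0.953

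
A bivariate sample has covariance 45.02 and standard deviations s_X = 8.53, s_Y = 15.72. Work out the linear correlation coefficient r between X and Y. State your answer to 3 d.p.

r = Cov(X,Y) / (s_X · s_Y) = 45.02 / (8.53 × 15.72)
  = 45.02 / 134.0916 ≈ 0.336

0.336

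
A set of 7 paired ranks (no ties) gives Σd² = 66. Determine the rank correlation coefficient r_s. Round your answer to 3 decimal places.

ρ = 1 − 6Σd² / [n(n²−1)] = 1 − 6×66 / (7×48)
  = 1 − 396/336 = 1 − 1.1786 ≈ -0.179

-0.179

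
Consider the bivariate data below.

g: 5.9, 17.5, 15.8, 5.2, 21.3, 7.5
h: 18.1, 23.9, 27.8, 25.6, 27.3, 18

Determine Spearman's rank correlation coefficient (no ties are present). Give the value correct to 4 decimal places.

Rank g: 2, 5, 4, 1, 6, 3
Rank h: 2, 3, 6, 4, 5, 1
d = rank(g) − rank(h): 0, 2, -2, -3, 1, 2; Σd² = 22
ρ = 1 − 6Σd² / [n(n²−1)] = 1 − 6×22 / (6×35) = 1 − 132/210 ≈ 0.3714

0.3714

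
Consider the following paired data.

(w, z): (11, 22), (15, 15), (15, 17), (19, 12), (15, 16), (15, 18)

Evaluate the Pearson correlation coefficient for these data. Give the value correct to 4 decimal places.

n = 6, Σw = 90, Σz = 100, Σw² = 1382, Σz² = 1722, Σwz = 1460
nΣwz − ΣwΣz = 8760 − 9000 = -240
nΣw² − (Σw)² = 8292 − 8100 = 192; nΣz² − (Σz)² = 10332 − 10000 = 332
r = -240 / √(192 × 332) = -240 / 252.4757 ≈ -0.9506

-0.9506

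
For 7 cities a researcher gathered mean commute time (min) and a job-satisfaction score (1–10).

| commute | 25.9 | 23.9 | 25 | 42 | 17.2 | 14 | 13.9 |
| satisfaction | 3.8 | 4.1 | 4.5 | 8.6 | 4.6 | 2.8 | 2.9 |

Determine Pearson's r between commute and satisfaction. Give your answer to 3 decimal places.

n = 7, Σx = 161.9, Σy = 31.3, Σx² = 4316.07, Σy² = 162.87, Σxy = 828.74
nΣxy − ΣxΣy = 5801.18 − 5067.47 = 733.71
nΣx² − (Σx)² = 30212.49 − 26211.61 = 4000.88; nΣy² − (Σy)² = 1140.09 − 979.69 = 160.4
r = 733.71 / √(4000.88 × 160.4) = 733.71 / 801.0875 ≈ 0.916

0.916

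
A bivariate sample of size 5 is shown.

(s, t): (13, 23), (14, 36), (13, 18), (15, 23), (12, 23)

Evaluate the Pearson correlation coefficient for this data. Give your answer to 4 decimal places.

n = 5, Σs = 67, Σt = 123, Σs² = 903, Σt² = 3207, Σst = 1658
nΣst − ΣsΣt = 8290 − 8241 = 49
nΣs² − (Σs)² = 4515 − 4489 = 26; nΣt² − (Σt)² = 16035 − 15129 = 906
r = 49 / √(26 × 906) = 49 / 153.4796 ≈ 0.3193

0.3193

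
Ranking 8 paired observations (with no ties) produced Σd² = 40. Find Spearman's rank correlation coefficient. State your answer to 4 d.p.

ρ = 1 − 6Σd² / [n(n²−1)] = 1 − 6×40 / (8×63)
  = 1 − 240/504 = 1 − 0.47619 ≈ 0.5238

0.5238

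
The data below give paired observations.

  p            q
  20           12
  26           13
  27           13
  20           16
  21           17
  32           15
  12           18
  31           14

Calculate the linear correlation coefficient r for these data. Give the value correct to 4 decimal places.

-0.5238

n = 8, Σp = 189, Σq = 118, Σp² = 4775, Σq² = 1772, Σpq = 2736
nΣpq − ΣpΣq = 21888 − 22302 = -414
nΣp² − (Σp)² = 38200 − 35721 = 2479; nΣq² − (Σq)² = 14176 − 13924 = 252
r = -414 / √(2479 × 252) = -414 / 790.3847 ≈ -0.5238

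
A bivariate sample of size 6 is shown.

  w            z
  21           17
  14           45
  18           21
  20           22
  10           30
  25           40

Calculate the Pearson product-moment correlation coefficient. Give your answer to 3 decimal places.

n = 6, Σw = 108, Σz = 175, Σw² = 2086, Σz² = 5739, Σwz = 3105
nΣwz − ΣwΣz = 18630 − 18900 = -270
nΣw² − (Σw)² = 12516 − 11664 = 852; nΣz² − (Σz)² = 34434 − 30625 = 3809
r = -270 / √(852 × 3809) = -270 / 1801.4627 ≈ -0.150

-0.150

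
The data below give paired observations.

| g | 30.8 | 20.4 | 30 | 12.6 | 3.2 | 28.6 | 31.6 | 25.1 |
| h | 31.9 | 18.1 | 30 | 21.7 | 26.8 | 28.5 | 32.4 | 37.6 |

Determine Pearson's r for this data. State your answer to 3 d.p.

n = 8, Σg = 182.3, Σh = 227, Σg² = 4880.33, Σh² = 6710.12, Σgh = 5393.64
nΣgh − ΣgΣh = 43149.12 − 41382.1 = 1767.02
nΣg² − (Σg)² = 39042.64 − 33233.29 = 5809.35; nΣh² − (Σh)² = 53680.96 − 51529 = 2151.96
r = 1767.02 / √(5809.35 × 2151.96) = 1767.02 / 3535.7445 ≈ 0.500

0.500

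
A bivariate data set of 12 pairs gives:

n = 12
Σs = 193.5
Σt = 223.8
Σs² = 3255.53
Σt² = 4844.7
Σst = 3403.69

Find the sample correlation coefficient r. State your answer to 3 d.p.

r = (nΣst − ΣsΣt) / √[(nΣs² − (Σs)²)(nΣt² − (Σt)²)]
Numerator: 12×3403.69 − 193.5×223.8 = -2461.02
Denominator: √[(39066.36 − 37442.25)(58136.4 − 50086.44)] = √[1624.11 × 8049.96] = 3615.8015
r = -2461.02 / 3615.8015 ≈ -0.681

-0.681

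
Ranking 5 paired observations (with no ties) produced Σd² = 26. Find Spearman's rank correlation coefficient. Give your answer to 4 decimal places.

-0.3000

ρ = 1 − 6Σd² / [n(n²−1)] = 1 − 6×26 / (5×24)
  = 1 − 156/120 = 1 − 1.30000 ≈ -0.3000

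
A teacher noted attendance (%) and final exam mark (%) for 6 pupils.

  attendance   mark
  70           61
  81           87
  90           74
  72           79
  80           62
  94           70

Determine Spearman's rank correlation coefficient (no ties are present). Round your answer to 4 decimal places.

0.3143

Rank attendance: 1, 4, 5, 2, 3, 6
Rank mark: 1, 6, 4, 5, 2, 3
d = rank(attendance) − rank(mark): 0, -2, 1, -3, 1, 3; Σd² = 24
ρ = 1 − 6Σd² / [n(n²−1)] = 1 − 6×24 / (6×35) = 1 − 144/210 ≈ 0.3143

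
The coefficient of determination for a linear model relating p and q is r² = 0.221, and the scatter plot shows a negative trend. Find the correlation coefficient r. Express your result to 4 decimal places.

-0.4701

|r| = √0.221 = 0.4701
The association is negative, so r = −0.4701.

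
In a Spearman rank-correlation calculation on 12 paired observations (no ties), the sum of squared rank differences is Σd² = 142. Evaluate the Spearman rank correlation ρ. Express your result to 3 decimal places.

ρ = 1 − 6Σd² / [n(n²−1)] = 1 − 6×142 / (12×143)
  = 1 − 852/1716 = 1 − 0.4965 ≈ 0.503

0.503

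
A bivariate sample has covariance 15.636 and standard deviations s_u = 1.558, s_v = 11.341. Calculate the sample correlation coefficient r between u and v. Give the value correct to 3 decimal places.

0.885

r = Cov(u,v) / (s_u · s_v) = 15.636 / (1.558 × 11.341)
  = 15.636 / 17.6693 ≈ 0.885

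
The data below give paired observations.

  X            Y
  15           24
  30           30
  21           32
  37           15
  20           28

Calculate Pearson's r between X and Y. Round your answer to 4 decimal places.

n = 5, ΣX = 123, ΣY = 129, ΣX² = 3335, ΣY² = 3509, ΣXY = 3047
nΣXY − ΣXΣY = 15235 − 15867 = -632
nΣX² − (ΣX)² = 16675 − 15129 = 1546; nΣY² − (ΣY)² = 17545 − 16641 = 904
r = -632 / √(1546 × 904) = -632 / 1182.1946 ≈ -0.5346

-0.5346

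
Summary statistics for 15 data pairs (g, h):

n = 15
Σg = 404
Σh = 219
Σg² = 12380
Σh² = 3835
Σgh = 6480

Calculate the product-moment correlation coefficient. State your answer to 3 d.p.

r = (nΣgh − ΣgΣh) / √[(nΣg² − (Σg)²)(nΣh² − (Σh)²)]
Numerator: 15×6480 − 404×219 = 8724
Denominator: √[(185700 − 163216)(57525 − 47961)] = √[22484 × 9564] = 14664.1391
r = 8724 / 14664.1391 ≈ 0.595

0.595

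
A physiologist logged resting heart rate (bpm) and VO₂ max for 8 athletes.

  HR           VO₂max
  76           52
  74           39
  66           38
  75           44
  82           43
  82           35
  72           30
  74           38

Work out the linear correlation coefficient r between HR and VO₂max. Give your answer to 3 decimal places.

0.204

n = 8, Σx = 601, Σy = 319, Σx² = 45341, Σy² = 13023, Σxy = 24014
nΣxy − ΣxΣy = 192112 − 191719 = 393
nΣx² − (Σx)² = 362728 − 361201 = 1527; nΣy² − (Σy)² = 104184 − 101761 = 2423
r = 393 / √(1527 × 2423) = 393 / 1923.5179 ≈ 0.204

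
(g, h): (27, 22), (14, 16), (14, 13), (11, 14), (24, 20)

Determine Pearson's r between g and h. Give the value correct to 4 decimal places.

0.9542

n = 5, Σg = 90, Σh = 85, Σg² = 1818, Σh² = 1505, Σgh = 1634
nΣgh − ΣgΣh = 8170 − 7650 = 520
nΣg² − (Σg)² = 9090 − 8100 = 990; nΣh² − (Σh)² = 7525 − 7225 = 300
r = 520 / √(990 × 300) = 520 / 544.9771 ≈ 0.9542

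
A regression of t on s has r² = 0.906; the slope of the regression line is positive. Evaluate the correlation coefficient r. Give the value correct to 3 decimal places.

0.952

|r| = √0.906 = 0.952
The association is positive, so r = 0.952.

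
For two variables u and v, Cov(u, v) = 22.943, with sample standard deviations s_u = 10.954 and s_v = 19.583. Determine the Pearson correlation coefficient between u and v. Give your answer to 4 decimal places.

r = Cov(u,v) / (s_u · s_v) = 22.943 / (10.954 × 19.583)
  = 22.943 / 214.5122 ≈ 0.1070

0.1070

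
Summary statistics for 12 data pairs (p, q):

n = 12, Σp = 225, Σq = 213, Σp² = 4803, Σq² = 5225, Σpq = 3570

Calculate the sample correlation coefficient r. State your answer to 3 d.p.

-0.461

r = (nΣpq − ΣpΣq) / √[(nΣp² − (Σp)²)(nΣq² − (Σq)²)]
Numerator: 12×3570 − 225×213 = -5085
Denominator: √[(57636 − 50625)(62700 − 45369)] = √[7011 × 17331] = 11023.0504
r = -5085 / 11023.0504 ≈ -0.461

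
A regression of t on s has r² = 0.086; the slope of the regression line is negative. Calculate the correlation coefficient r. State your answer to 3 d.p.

-0.293

|r| = √0.086 = 0.293
The association is negative, so r = −0.293.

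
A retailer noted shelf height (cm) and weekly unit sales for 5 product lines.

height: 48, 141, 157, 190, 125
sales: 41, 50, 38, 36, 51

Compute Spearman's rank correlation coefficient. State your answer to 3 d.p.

Rank height: 1, 3, 4, 5, 2
Rank sales: 3, 4, 2, 1, 5
d = rank(height) − rank(sales): -2, -1, 2, 4, -3; Σd² = 34
ρ = 1 − 6Σd² / [n(n²−1)] = 1 − 6×34 / (5×24) = 1 − 204/120 ≈ -0.700

-0.700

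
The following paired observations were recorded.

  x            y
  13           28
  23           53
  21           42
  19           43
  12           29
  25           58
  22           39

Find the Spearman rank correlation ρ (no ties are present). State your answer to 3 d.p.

Rank x: 2, 6, 4, 3, 1, 7, 5
Rank y: 1, 6, 4, 5, 2, 7, 3
d = rank(x) − rank(y): 1, 0, 0, -2, -1, 0, 2; Σd² = 10
ρ = 1 − 6Σd² / [n(n²−1)] = 1 − 6×10 / (7×48) = 1 − 60/336 ≈ 0.821

0.821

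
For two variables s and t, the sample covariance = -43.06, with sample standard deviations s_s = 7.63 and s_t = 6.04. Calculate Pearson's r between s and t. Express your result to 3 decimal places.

-0.934

r = Cov(s,t) / (s_s · s_t) = -43.06 / (7.63 × 6.04)
  = -43.06 / 46.0852 ≈ -0.934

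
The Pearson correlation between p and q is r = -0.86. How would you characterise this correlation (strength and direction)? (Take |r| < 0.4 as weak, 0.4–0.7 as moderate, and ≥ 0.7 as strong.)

r = -0.86 < 0 so the relationship is negative.
|r| = 0.86, which falls in the strong range.

strong negative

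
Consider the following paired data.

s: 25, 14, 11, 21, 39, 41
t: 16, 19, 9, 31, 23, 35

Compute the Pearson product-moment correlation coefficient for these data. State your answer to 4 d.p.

0.6636

n = 6, Σs = 151, Σt = 133, Σs² = 4585, Σt² = 3413, Σst = 3748
nΣst − ΣsΣt = 22488 − 20083 = 2405
nΣs² − (Σs)² = 27510 − 22801 = 4709; nΣt² − (Σt)² = 20478 − 17689 = 2789
r = 2405 / √(4709 × 2789) = 2405 / 3624.0034 ≈ 0.6636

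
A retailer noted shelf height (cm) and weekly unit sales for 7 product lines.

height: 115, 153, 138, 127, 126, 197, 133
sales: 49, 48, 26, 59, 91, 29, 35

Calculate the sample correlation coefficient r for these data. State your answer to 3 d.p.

n = 7, Σx = 989, Σy = 337, Σx² = 144181, Σy² = 19209, Σxy = 45894
nΣxy − ΣxΣy = 321258 − 333293 = -12035
nΣx² − (Σx)² = 1009267 − 978121 = 31146; nΣy² − (Σy)² = 134463 − 113569 = 20894
r = -12035 / √(31146 × 20894) = -12035 / 25510.0867 ≈ -0.472

-0.472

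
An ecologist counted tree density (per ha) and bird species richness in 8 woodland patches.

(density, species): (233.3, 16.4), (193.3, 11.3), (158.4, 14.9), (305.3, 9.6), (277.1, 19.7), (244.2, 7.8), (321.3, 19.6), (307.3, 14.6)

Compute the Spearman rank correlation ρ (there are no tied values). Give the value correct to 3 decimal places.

0.167

Rank density: 3, 2, 1, 6, 5, 4, 8, 7
Rank species: 6, 3, 5, 2, 8, 1, 7, 4
d = rank(density) − rank(species): -3, -1, -4, 4, -3, 3, 1, 3; Σd² = 70
ρ = 1 − 6Σd² / [n(n²−1)] = 1 − 6×70 / (8×63) = 1 − 420/504 ≈ 0.167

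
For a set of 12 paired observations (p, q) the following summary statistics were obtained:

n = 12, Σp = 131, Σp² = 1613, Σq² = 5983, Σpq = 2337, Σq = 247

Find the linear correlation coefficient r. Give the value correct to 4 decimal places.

r = (nΣpq − ΣpΣq) / √[(nΣp² − (Σp)²)(nΣq² − (Σq)²)]
Numerator: 12×2337 − 131×247 = -4313
Denominator: √[(19356 − 17161)(71796 − 61009)] = √[2195 × 10787] = 4865.9495
r = -4313 / 4865.9495 ≈ -0.8864

-0.8864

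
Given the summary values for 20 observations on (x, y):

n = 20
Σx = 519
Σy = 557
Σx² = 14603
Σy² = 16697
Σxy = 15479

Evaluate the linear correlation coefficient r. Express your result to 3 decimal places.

r = (nΣxy − ΣxΣy) / √[(nΣx² − (Σx)²)(nΣy² − (Σy)²)]
Numerator: 20×15479 − 519×557 = 20497
Denominator: √[(292060 − 269361)(333940 − 310249)] = √[22699 × 23691] = 23189.6962
r = 20497 / 23189.6962 ≈ 0.884

0.884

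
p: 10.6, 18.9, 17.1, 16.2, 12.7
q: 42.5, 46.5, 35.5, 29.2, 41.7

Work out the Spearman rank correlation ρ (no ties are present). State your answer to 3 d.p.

0.100

Rank p: 1, 5, 4, 3, 2
Rank q: 4, 5, 2, 1, 3
d = rank(p) − rank(q): -3, 0, 2, 2, -1; Σd² = 18
ρ = 1 − 6Σd² / [n(n²−1)] = 1 − 6×18 / (5×24) = 1 − 108/120 ≈ 0.100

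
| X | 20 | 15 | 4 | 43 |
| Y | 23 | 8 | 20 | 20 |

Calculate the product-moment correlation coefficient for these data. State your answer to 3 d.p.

n = 4, ΣX = 82, ΣY = 71, ΣX² = 2490, ΣY² = 1393, ΣXY = 1520
nΣXY − ΣXΣY = 6080 − 5822 = 258
nΣX² − (ΣX)² = 9960 − 6724 = 3236; nΣY² − (ΣY)² = 5572 − 5041 = 531
r = 258 / √(3236 × 531) = 258 / 1310.8455 ≈ 0.197

0.197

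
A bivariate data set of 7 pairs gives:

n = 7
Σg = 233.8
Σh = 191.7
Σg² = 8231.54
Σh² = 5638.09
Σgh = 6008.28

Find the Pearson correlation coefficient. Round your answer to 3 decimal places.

r = (nΣgh − ΣgΣh) / √[(nΣg² − (Σg)²)(nΣh² − (Σh)²)]
Numerator: 7×6008.28 − 233.8×191.7 = -2761.5
Denominator: √[(57620.78 − 54662.44)(39466.63 − 36748.89)] = √[2958.34 × 2717.74] = 2835.4892
r = -2761.5 / 2835.4892 ≈ -0.974

-0.974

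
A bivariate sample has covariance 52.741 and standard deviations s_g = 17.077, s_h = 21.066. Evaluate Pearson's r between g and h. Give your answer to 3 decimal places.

0.147

r = Cov(g,h) / (s_g · s_h) = 52.741 / (17.077 × 21.066)
  = 52.741 / 359.7441 ≈ 0.147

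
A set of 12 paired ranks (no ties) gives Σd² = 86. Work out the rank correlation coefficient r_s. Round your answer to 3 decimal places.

ρ = 1 − 6Σd² / [n(n²−1)] = 1 − 6×86 / (12×143)
  = 1 − 516/1716 = 1 − 0.3007 ≈ 0.699

0.699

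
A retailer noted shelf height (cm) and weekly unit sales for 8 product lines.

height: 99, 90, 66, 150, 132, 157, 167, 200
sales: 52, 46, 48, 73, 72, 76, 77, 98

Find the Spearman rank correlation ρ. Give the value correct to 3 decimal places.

Rank height: 3, 2, 1, 5, 4, 6, 7, 8
Rank sales: 3, 1, 2, 5, 4, 6, 7, 8
d = rank(height) − rank(sales): 0, 1, -1, 0, 0, 0, 0, 0; Σd² = 2
ρ = 1 − 6Σd² / [n(n²−1)] = 1 − 6×2 / (8×63) = 1 − 12/504 ≈ 0.976

0.976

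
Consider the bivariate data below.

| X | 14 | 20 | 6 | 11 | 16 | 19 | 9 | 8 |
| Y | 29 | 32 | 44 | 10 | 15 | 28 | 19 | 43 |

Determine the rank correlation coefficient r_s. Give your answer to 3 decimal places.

-0.333

Rank X: 5, 8, 1, 4, 6, 7, 3, 2
Rank Y: 5, 6, 8, 1, 2, 4, 3, 7
d = rank(X) − rank(Y): 0, 2, -7, 3, 4, 3, 0, -5; Σd² = 112
ρ = 1 − 6Σd² / [n(n²−1)] = 1 − 6×112 / (8×63) = 1 − 672/504 ≈ -0.333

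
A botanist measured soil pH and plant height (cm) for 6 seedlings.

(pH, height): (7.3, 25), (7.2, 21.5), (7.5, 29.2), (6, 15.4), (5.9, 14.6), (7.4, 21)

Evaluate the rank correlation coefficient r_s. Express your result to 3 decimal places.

0.829

Rank pH: 4, 3, 6, 2, 1, 5
Rank height: 5, 4, 6, 2, 1, 3
d = rank(pH) − rank(height): -1, -1, 0, 0, 0, 2; Σd² = 6
ρ = 1 − 6Σd² / [n(n²−1)] = 1 − 6×6 / (6×35) = 1 − 36/210 ≈ 0.829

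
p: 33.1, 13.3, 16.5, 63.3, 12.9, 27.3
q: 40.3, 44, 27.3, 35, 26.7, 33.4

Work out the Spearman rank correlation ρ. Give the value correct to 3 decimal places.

0.371

Rank p: 5, 2, 3, 6, 1, 4
Rank q: 5, 6, 2, 4, 1, 3
d = rank(p) − rank(q): 0, -4, 1, 2, 0, 1; Σd² = 22
ρ = 1 − 6Σd² / [n(n²−1)] = 1 − 6×22 / (6×35) = 1 − 132/210 ≈ 0.371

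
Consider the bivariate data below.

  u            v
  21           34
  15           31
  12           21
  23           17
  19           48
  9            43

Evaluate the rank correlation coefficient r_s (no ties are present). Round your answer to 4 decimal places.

-0.3143

Rank u: 5, 3, 2, 6, 4, 1
Rank v: 4, 3, 2, 1, 6, 5
d = rank(u) − rank(v): 1, 0, 0, 5, -2, -4; Σd² = 46
ρ = 1 − 6Σd² / [n(n²−1)] = 1 − 6×46 / (6×35) = 1 − 276/210 ≈ -0.3143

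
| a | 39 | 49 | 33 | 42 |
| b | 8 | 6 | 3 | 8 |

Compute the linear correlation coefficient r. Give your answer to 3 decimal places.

0.472

n = 4, Σa = 163, Σb = 25, Σa² = 6775, Σb² = 173, Σab = 1041
nΣab − ΣaΣb = 4164 − 4075 = 89
nΣa² − (Σa)² = 27100 − 26569 = 531; nΣb² − (Σb)² = 692 − 625 = 67
r = 89 / √(531 × 67) = 89 / 188.6187 ≈ 0.472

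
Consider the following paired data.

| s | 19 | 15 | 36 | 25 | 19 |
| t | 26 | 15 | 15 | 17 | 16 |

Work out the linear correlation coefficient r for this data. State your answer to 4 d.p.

n = 5, Σs = 114, Σt = 89, Σs² = 2868, Σt² = 1671, Σst = 1988
nΣst − ΣsΣt = 9940 − 10146 = -206
nΣs² − (Σs)² = 14340 − 12996 = 1344; nΣt² − (Σt)² = 8355 − 7921 = 434
r = -206 / √(1344 × 434) = -206 / 763.7382 ≈ -0.2697

-0.2697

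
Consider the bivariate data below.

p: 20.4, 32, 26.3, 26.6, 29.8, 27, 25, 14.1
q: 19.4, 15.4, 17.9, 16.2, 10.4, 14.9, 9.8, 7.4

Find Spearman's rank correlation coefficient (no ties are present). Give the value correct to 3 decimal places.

Rank p: 2, 8, 4, 5, 7, 6, 3, 1
Rank q: 8, 5, 7, 6, 3, 4, 2, 1
d = rank(p) − rank(q): -6, 3, -3, -1, 4, 2, 1, 0; Σd² = 76
ρ = 1 − 6Σd² / [n(n²−1)] = 1 − 6×76 / (8×63) = 1 − 456/504 ≈ 0.095

0.095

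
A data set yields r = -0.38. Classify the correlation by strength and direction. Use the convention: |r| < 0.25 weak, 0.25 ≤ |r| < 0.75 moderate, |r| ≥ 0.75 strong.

r = -0.38 < 0 so the relationship is negative.
|r| = 0.38, which falls in the moderate range.

moderate negative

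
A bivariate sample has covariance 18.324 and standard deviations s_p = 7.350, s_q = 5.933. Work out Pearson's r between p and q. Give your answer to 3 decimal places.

0.420

r = Cov(p,q) / (s_p · s_q) = 18.324 / (7.350 × 5.933)
  = 18.324 / 43.6075 ≈ 0.420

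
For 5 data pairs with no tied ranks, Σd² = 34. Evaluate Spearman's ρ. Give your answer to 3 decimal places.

-0.700

ρ = 1 − 6Σd² / [n(n²−1)] = 1 − 6×34 / (5×24)
  = 1 − 204/120 = 1 − 1.7000 ≈ -0.700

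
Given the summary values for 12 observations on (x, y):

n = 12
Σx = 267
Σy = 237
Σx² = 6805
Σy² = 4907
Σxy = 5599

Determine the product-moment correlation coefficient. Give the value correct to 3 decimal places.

r = (nΣxy − ΣxΣy) / √[(nΣx² − (Σx)²)(nΣy² − (Σy)²)]
Numerator: 12×5599 − 267×237 = 3909
Denominator: √[(81660 − 71289)(58884 − 56169)] = √[10371 × 2715] = 5306.3420
r = 3909 / 5306.3420 ≈ 0.737

0.737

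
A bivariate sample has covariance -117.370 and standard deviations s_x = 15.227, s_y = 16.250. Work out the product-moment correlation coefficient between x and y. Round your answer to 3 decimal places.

-0.474

r = Cov(x,y) / (s_x · s_y) = -117.370 / (15.227 × 16.250)
  = -117.370 / 247.4387 ≈ -0.474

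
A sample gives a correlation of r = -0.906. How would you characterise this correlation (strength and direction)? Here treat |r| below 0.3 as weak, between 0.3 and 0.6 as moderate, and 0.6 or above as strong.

r = -0.906 < 0 so the relationship is negative.
|r| = 0.906, which falls in the strong range.

strong negative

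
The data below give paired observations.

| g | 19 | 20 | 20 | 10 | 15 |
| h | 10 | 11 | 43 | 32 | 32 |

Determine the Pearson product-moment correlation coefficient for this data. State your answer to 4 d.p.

-0.3205

n = 5, Σg = 84, Σh = 128, Σg² = 1486, Σh² = 4118, Σgh = 2070
nΣgh − ΣgΣh = 10350 − 10752 = -402
nΣg² − (Σg)² = 7430 − 7056 = 374; nΣh² − (Σh)² = 20590 − 16384 = 4206
r = -402 / √(374 × 4206) = -402 / 1254.2105 ≈ -0.3205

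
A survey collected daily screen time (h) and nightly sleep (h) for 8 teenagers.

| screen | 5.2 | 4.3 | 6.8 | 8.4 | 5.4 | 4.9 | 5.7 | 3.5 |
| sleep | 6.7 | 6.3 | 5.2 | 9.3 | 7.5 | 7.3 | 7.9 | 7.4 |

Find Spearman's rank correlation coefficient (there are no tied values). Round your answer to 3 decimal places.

0.333

Rank screen: 4, 2, 7, 8, 5, 3, 6, 1
Rank sleep: 3, 2, 1, 8, 6, 4, 7, 5
d = rank(screen) − rank(sleep): 1, 0, 6, 0, -1, -1, -1, -4; Σd² = 56
ρ = 1 − 6Σd² / [n(n²−1)] = 1 − 6×56 / (8×63) = 1 − 336/504 ≈ 0.333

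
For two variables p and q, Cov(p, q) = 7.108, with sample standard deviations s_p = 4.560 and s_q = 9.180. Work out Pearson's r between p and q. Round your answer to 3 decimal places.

r = Cov(p,q) / (s_p · s_q) = 7.108 / (4.560 × 9.180)
  = 7.108 / 41.8608 ≈ 0.170

0.170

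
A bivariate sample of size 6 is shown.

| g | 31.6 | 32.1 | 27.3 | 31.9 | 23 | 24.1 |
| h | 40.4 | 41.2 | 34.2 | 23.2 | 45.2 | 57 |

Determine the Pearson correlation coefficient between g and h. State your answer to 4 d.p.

-0.6370

n = 6, Σg = 170, Σh = 241.2, Σg² = 4901.68, Σh² = 10329.52, Σgh = 6686.2
nΣgh − ΣgΣh = 40117.2 − 41004 = -886.8
nΣg² − (Σg)² = 29410.08 − 28900 = 510.08; nΣh² − (Σh)² = 61977.12 − 58177.44 = 3799.68
r = -886.8 / √(510.08 × 3799.68) = -886.8 / 1392.1712 ≈ -0.6370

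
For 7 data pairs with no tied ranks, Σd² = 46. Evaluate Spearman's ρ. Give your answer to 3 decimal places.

0.179

ρ = 1 − 6Σd² / [n(n²−1)] = 1 − 6×46 / (7×48)
  = 1 − 276/336 = 1 − 0.8214 ≈ 0.179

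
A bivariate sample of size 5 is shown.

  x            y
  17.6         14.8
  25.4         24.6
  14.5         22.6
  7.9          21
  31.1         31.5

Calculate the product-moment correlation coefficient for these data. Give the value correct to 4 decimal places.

n = 5, Σx = 96.5, Σy = 114.5, Σx² = 2194.79, Σy² = 2768.21, Σxy = 2358.57
nΣxy − ΣxΣy = 11792.85 − 11049.25 = 743.6
nΣx² − (Σx)² = 10973.95 − 9312.25 = 1661.7; nΣy² − (Σy)² = 13841.05 − 13110.25 = 730.8
r = 743.6 / √(1661.7 × 730.8) = 743.6 / 1101.9847 ≈ 0.6748

0.6748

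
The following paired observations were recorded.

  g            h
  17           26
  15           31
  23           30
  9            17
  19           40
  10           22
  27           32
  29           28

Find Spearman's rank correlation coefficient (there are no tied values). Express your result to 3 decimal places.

0.571

Rank g: 4, 3, 6, 1, 5, 2, 7, 8
Rank h: 3, 6, 5, 1, 8, 2, 7, 4
d = rank(g) − rank(h): 1, -3, 1, 0, -3, 0, 0, 4; Σd² = 36
ρ = 1 − 6Σd² / [n(n²−1)] = 1 − 6×36 / (8×63) = 1 − 216/504 ≈ 0.571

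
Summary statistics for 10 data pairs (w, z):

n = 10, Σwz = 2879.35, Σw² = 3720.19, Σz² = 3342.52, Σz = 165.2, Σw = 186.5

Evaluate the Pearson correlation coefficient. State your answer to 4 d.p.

r = (nΣwz − ΣwΣz) / √[(nΣw² − (Σw)²)(nΣz² − (Σz)²)]
Numerator: 10×2879.35 − 186.5×165.2 = -2016.3
Denominator: √[(37201.9 − 34782.25)(33425.2 − 27291.04)] = √[2419.65 × 6134.16] = 3852.5992
r = -2016.3 / 3852.5992 ≈ -0.5234

-0.5234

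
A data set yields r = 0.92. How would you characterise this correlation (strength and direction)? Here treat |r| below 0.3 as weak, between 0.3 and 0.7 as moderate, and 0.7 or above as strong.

strong positive

r = 0.92 > 0 so the relationship is positive.
|r| = 0.92, which falls in the strong range.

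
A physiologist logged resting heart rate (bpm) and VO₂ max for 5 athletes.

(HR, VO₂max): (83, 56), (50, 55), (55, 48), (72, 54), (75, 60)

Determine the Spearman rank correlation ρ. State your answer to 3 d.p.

Rank HR: 5, 1, 2, 3, 4
Rank VO₂max: 4, 3, 1, 2, 5
d = rank(HR) − rank(VO₂max): 1, -2, 1, 1, -1; Σd² = 8
ρ = 1 − 6Σd² / [n(n²−1)] = 1 − 6×8 / (5×24) = 1 − 48/120 ≈ 0.600

0.600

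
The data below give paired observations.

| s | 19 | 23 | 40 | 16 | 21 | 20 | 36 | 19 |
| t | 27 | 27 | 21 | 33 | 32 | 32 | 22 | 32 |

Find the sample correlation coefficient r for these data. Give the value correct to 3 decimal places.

n = 8, Σs = 194, Σt = 226, Σs² = 5244, Σt² = 6544, Σst = 5214
nΣst − ΣsΣt = 41712 − 43844 = -2132
nΣs² − (Σs)² = 41952 − 37636 = 4316; nΣt² − (Σt)² = 52352 − 51076 = 1276
r = -2132 / √(4316 × 1276) = -2132 / 2346.7458 ≈ -0.908

-0.908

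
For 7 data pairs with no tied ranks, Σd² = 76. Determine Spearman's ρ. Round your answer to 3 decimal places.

-0.357

ρ = 1 − 6Σd² / [n(n²−1)] = 1 − 6×76 / (7×48)
  = 1 − 456/336 = 1 − 1.3571 ≈ -0.357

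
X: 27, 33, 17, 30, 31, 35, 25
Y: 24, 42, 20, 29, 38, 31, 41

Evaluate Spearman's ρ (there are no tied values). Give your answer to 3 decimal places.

Rank X: 3, 6, 1, 4, 5, 7, 2
Rank Y: 2, 7, 1, 3, 5, 4, 6
d = rank(X) − rank(Y): 1, -1, 0, 1, 0, 3, -4; Σd² = 28
ρ = 1 − 6Σd² / [n(n²−1)] = 1 − 6×28 / (7×48) = 1 − 168/336 ≈ 0.500

0.500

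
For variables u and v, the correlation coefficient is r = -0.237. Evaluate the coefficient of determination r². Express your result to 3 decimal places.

r² = (-0.237)² = 0.056

0.056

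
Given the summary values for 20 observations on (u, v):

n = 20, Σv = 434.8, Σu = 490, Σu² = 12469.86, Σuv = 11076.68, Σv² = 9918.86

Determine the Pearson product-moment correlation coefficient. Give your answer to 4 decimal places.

r = (nΣuv − ΣuΣv) / √[(nΣu² − (Σu)²)(nΣv² − (Σv)²)]
Numerator: 20×11076.68 − 490×434.8 = 8481.6
Denominator: √[(249397.2 − 240100)(198377.2 − 189051.04)] = √[9297.2 × 9326.16] = 9311.6687
r = 8481.6 / 9311.6687 ≈ 0.9109

0.9109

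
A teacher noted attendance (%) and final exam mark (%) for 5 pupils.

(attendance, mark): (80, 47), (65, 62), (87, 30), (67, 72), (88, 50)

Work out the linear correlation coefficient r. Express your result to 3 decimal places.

n = 5, Σx = 387, Σy = 261, Σx² = 30427, Σy² = 14637, Σxy = 19624
nΣxy − ΣxΣy = 98120 − 101007 = -2887
nΣx² − (Σx)² = 152135 − 149769 = 2366; nΣy² − (Σy)² = 73185 − 68121 = 5064
r = -2887 / √(2366 × 5064) = -2887 / 3461.4194 ≈ -0.834

-0.834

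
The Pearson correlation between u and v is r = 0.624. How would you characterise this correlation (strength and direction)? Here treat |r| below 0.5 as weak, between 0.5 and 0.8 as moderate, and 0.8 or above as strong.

r = 0.624 > 0 so the relationship is positive.
|r| = 0.624, which falls in the moderate range.

moderate positive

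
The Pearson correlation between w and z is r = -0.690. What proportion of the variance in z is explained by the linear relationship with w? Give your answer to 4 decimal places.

0.4761

r² = (-0.690)² = 0.4761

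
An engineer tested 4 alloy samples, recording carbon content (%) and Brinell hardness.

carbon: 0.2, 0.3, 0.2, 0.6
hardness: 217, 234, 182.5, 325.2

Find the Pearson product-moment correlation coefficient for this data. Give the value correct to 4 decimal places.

0.9726

n = 4, Σx = 1.3, Σy = 958.7, Σx² = 0.53, Σy² = 240906.29, Σxy = 345.22
nΣxy − ΣxΣy = 1380.88 − 1246.31 = 134.57
nΣx² − (Σx)² = 2.12 − 1.69 = 0.43; nΣy² − (Σy)² = 963625.16 − 919105.69 = 44519.47
r = 134.57 / √(0.43 × 44519.47) = 134.57 / 138.3596 ≈ 0.9726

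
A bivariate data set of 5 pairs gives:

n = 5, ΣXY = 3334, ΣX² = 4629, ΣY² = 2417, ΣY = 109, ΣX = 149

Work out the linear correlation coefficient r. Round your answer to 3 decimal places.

0.978

r = (nΣXY − ΣXΣY) / √[(nΣX² − (ΣX)²)(nΣY² − (ΣY)²)]
Numerator: 5×3334 − 149×109 = 429
Denominator: √[(23145 − 22201)(12085 − 11881)] = √[944 × 204] = 438.8348
r = 429 / 438.8348 ≈ 0.978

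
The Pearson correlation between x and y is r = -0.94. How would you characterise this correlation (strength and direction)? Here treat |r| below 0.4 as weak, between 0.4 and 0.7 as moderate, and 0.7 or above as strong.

r = -0.94 < 0 so the relationship is negative.
|r| = 0.94, which falls in the strong range.

strong negative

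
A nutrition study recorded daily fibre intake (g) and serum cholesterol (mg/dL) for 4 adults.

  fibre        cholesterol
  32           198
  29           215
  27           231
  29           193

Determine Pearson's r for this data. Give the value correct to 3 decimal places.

n = 4, Σx = 117, Σy = 837, Σx² = 3435, Σy² = 176039, Σxy = 24405
nΣxy − ΣxΣy = 97620 − 97929 = -309
nΣx² − (Σx)² = 13740 − 13689 = 51; nΣy² − (Σy)² = 704156 − 700569 = 3587
r = -309 / √(51 × 3587) = -309 / 427.7114 ≈ -0.722

-0.722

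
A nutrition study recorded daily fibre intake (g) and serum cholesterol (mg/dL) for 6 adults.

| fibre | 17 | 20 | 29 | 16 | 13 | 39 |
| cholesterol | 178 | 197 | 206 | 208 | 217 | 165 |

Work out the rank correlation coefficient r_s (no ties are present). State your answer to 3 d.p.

Rank fibre: 3, 4, 5, 2, 1, 6
Rank cholesterol: 2, 3, 4, 5, 6, 1
d = rank(fibre) − rank(cholesterol): 1, 1, 1, -3, -5, 5; Σd² = 62
ρ = 1 − 6Σd² / [n(n²−1)] = 1 − 6×62 / (6×35) = 1 − 372/210 ≈ -0.771

-0.771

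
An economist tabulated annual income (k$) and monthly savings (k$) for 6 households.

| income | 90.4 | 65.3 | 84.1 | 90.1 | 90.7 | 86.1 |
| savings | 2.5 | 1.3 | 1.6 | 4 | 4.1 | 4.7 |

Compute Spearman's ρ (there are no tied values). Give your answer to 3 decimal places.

Rank income: 5, 1, 2, 4, 6, 3
Rank savings: 3, 1, 2, 4, 5, 6
d = rank(income) − rank(savings): 2, 0, 0, 0, 1, -3; Σd² = 14
ρ = 1 − 6Σd² / [n(n²−1)] = 1 − 6×14 / (6×35) = 1 − 84/210 ≈ 0.600

0.600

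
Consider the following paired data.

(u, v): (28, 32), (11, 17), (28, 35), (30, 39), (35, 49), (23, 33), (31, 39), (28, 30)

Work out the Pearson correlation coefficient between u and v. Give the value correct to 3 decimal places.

0.924

n = 8, Σu = 214, Σv = 274, Σu² = 6088, Σv² = 9970, Σuv = 7756
nΣuv − ΣuΣv = 62048 − 58636 = 3412
nΣu² − (Σu)² = 48704 − 45796 = 2908; nΣv² − (Σv)² = 79760 − 75076 = 4684
r = 3412 / √(2908 × 4684) = 3412 / 3690.6737 ≈ 0.924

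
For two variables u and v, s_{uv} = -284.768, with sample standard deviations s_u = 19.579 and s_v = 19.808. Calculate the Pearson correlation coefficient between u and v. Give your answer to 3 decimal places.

-0.734

r = Cov(u,v) / (s_u · s_v) = -284.768 / (19.579 × 19.808)
  = -284.768 / 387.8208 ≈ -0.734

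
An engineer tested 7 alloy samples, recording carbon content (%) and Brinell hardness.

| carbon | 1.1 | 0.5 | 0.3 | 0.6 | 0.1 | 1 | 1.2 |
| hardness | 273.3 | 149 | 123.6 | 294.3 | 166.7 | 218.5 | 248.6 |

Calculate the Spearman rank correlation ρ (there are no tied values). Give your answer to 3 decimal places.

0.643

Rank carbon: 6, 3, 2, 4, 1, 5, 7
Rank hardness: 6, 2, 1, 7, 3, 4, 5
d = rank(carbon) − rank(hardness): 0, 1, 1, -3, -2, 1, 2; Σd² = 20
ρ = 1 − 6Σd² / [n(n²−1)] = 1 − 6×20 / (7×48) = 1 − 120/336 ≈ 0.643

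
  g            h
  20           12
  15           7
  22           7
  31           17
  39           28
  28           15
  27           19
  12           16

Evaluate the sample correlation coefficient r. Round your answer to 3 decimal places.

0.733

n = 8, Σg = 194, Σh = 121, Σg² = 5248, Σh² = 2157, Σgh = 3243
nΣgh − ΣgΣh = 25944 − 23474 = 2470
nΣg² − (Σg)² = 41984 − 37636 = 4348; nΣh² − (Σh)² = 17256 − 14641 = 2615
r = 2470 / √(4348 × 2615) = 2470 / 3371.9460 ≈ 0.733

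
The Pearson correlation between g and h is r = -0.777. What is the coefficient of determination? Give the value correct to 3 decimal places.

0.604

r² = (-0.777)² = 0.604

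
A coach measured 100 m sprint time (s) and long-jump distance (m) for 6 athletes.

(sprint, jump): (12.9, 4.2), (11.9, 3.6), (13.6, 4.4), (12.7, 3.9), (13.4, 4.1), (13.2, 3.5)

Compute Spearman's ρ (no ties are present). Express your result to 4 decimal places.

Rank sprint: 3, 1, 6, 2, 5, 4
Rank jump: 5, 2, 6, 3, 4, 1
d = rank(sprint) − rank(jump): -2, -1, 0, -1, 1, 3; Σd² = 16
ρ = 1 − 6Σd² / [n(n²−1)] = 1 − 6×16 / (6×35) = 1 − 96/210 ≈ 0.5429

0.5429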